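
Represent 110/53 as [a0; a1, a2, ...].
[2; 13, 4]

Euclidean algorithm steps:
110 = 2 × 53 + 4
53 = 13 × 4 + 1
4 = 4 × 1 + 0
Continued fraction: [2; 13, 4]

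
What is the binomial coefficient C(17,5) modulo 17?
0

Using Lucas' theorem:
Write n=17 and k=5 in base 17:
n in base 17: [1, 0]
k in base 17: [0, 5]
C(17,5) mod 17 = ∏ C(n_i, k_i) mod 17
Digit binomials (mod 17): C(1,0) = 1; C(0,5) = 0 (k_i > n_i)
Product: 1 × 0 = 0 ≡ 0 (mod 17)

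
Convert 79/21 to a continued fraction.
[3; 1, 3, 5]

Euclidean algorithm steps:
79 = 3 × 21 + 16
21 = 1 × 16 + 5
16 = 3 × 5 + 1
5 = 5 × 1 + 0
Continued fraction: [3; 1, 3, 5]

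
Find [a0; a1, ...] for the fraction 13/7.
[1; 1, 6]

Euclidean algorithm steps:
13 = 1 × 7 + 6
7 = 1 × 6 + 1
6 = 6 × 1 + 0
Continued fraction: [1; 1, 6]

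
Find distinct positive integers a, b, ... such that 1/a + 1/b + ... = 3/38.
1/13 + 1/494

Greedy algorithm:
3/38: ceiling(38/3) = 13, use 1/13
1/494: ceiling(494/1) = 494, use 1/494
Result: 3/38 = 1/13 + 1/494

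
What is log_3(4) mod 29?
6

Baby-step giant-step with step n = ⌈√29⌉ = 6.
Baby steps 3^j mod 29 (j:value) for j=0..5: 0:1, 1:3, 2:9, 3:27, 4:23, 5:11.
Giant-step multiplier: 3^(-6) ≡ 3^(28-6) = 3^22 ≡ 22 (mod 29).
Giant steps γ_i = 4·22^i mod 29: γ_0=4, γ_1=1 (in table at j=0).
x = i·n + j = 1·6 + 0 = 6.
Check: 3^6 ≡ 4 (mod 29).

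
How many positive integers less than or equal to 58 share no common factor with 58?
28

58 = 2 × 29
φ(n) = n × ∏(1 - 1/p) for each prime p dividing n
φ(58) = 58 × (1 - 1/2) × (1 - 1/29) = 28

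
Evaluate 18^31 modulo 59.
30

Repeated squaring. Binary of 31 = 11111.
18^1 ≡ 18 (mod 59); 18^2 ≡ 29 (mod 59); 18^4 ≡ 15 (mod 59); 18^8 ≡ 48 (mod 59); 18^16 ≡ 3 (mod 59)
18^31 = 18^1 × 18^2 × 18^4 × 18^8 × 18^16 ≡ 30 (mod 59)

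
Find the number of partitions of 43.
63261

p(n) counts ways to write n as a sum of positive integers (order ignored).
Euler's pentagonal recurrence: p(k) = p(k-1) + p(k-2) - p(k-5) - p(k-7) + p(k-12) + p(k-15) - ... (offsets j(3j∓1)/2, signs ++--, p(0)=1, p(<0)=0).
DP table for k = 0..42: p(0)=1, p(1)=1, p(2)=2, p(3)=3, p(4)=5, p(5)=7, p(6)=11, p(7)=15, p(8)=22, p(9)=30, p(10)=42, p(11)=56, p(12)=77, p(13)=101, p(14)=135, p(15)=176, p(16)=231, p(17)=297, p(18)=385, p(19)=490, p(20)=627, p(21)=792, p(22)=1002, p(23)=1255, p(24)=1575, p(25)=1958, p(26)=2436, p(27)=3010, p(28)=3718, p(29)=4565, p(30)=5604, p(31)=6842, p(32)=8349, p(33)=10143, p(34)=12310, p(35)=14883, p(36)=17977, p(37)=21637, p(38)=26015, p(39)=31185, p(40)=37338, p(41)=44583, p(42)=53174.
Final step: p(43) = p(42) + p(41) - p(38) - p(36) + p(31) + p(28) - p(21) - p(17) + p(8) + p(3)
= 53174 + 44583 - 26015 - 17977 + 6842 + 3718 - 792 - 297 + 22 + 3
= 63261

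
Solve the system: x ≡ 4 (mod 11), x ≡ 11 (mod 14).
81

Using Chinese Remainder Theorem:
M = 11 × 14 = 154
M1 = 14, M2 = 11
y1 = 14^(-1) mod 11 = 4
y2 = 11^(-1) mod 14 = 9
x = (4×14×4 + 11×11×9) mod 154 = 81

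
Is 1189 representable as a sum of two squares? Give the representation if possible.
10² + 33² (a=10, b=33)

Factorization: 1189 = 29 × 41
By Fermat: n is sum of two squares iff every prime p ≡ 3 (mod 4) appears to even power.
All primes ≡ 3 (mod 4) appear to even power.
Search a = 0, 1, 2, … for 1189 - a² a perfect square: first hit at a = 10: 1189 - 100 = 1089 = 33².
1189 = 10² + 33² = 100 + 1089 ✓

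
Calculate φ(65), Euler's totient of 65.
48

65 = 5 × 13
φ(n) = n × ∏(1 - 1/p) for each prime p dividing n
φ(65) = 65 × (1 - 1/5) × (1 - 1/13) = 48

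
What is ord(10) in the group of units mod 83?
41

83 is prime, so ord(10) divides φ(83) = 82.
Divisors of 82: 1, 2, 41, 82.
Repeated squaring: 10^1 ≡ 10, 10^2 ≡ 17, 10^4 ≡ 40, 10^8 ≡ 23, 10^16 ≡ 31, 10^32 ≡ 48, 10^64 ≡ 63 (mod 83).
Test 10^d mod 83 for each divisor d in increasing order:
10^1 ≡ 10
10^2 ≡ 17
10^41 = 10^32·10^8·10^1 ≡ 1  ← first divisor giving 1
The order is 41.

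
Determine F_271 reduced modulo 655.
89

Matrix identity: Q^n = [[F_(n+1), F_n], [F_n, F_(n-1)]] with Q = [[1,1],[1,0]].
n = 271 = 100001111₂. Square-and-multiply, entries mod 655:
Q^1 = [[1,1],[1,0]]
Q^2 = (Q^1)² = [[2,1],[1,1]]
Q^4 = (Q^2)² = [[5,3],[3,2]]
Q^8 = (Q^4)² = [[34,21],[21,13]]
Q^16 = (Q^8)² = [[287,332],[332,610]]
Q^33 = (Q^16)²·Q = [[457,23],[23,434]]
Q^67 = (Q^33)²·Q = [[621,433],[433,188]]
Q^135 = (Q^67)²·Q = [[532,5],[5,527]]
Q^271 = (Q^135)²·Q = [[144,89],[89,55]]
F_271 mod 655 = Q^271[0][1] = 89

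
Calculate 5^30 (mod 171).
163

Repeated squaring. Binary of 30 = 11110.
5^1 ≡ 5 (mod 171); 5^2 ≡ 25 (mod 171); 5^4 ≡ 112 (mod 171); 5^8 ≡ 61 (mod 171); 5^16 ≡ 130 (mod 171)
5^30 = 5^2 × 5^4 × 5^8 × 5^16 ≡ 163 (mod 171)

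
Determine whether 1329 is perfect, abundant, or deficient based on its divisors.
deficient

Proper divisors of 1329: sum = 1 + 3 + 443 = 447
Since 447 < 1329, 1329 is deficient.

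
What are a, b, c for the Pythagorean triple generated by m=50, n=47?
(291, 4700, 4709)

Euclid's formula: a = m² - n², b = 2mn, c = m² + n²
m = 50, n = 47
a = 50² - 47² = 2500 - 2209 = 291
b = 2 × 50 × 47 = 4700
c = 50² + 47² = 2500 + 2209 = 4709
Verification: 291² + 4700² = 84681 + 22090000 = 22174681 = 4709² ✓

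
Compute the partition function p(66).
2323520

p(n) counts ways to write n as a sum of positive integers (order ignored).
Euler's pentagonal recurrence: p(k) = p(k-1) + p(k-2) - p(k-5) - p(k-7) + p(k-12) + p(k-15) - ... (offsets j(3j∓1)/2, signs ++--, p(0)=1, p(<0)=0).
DP table for k = 0..65: p(0)=1, p(1)=1, p(2)=2, p(3)=3, p(4)=5, p(5)=7, p(6)=11, p(7)=15, p(8)=22, p(9)=30, p(10)=42, p(11)=56, p(12)=77, p(13)=101, p(14)=135, p(15)=176, p(16)=231, p(17)=297, p(18)=385, p(19)=490, p(20)=627, p(21)=792, p(22)=1002, p(23)=1255, p(24)=1575, p(25)=1958, p(26)=2436, p(27)=3010, p(28)=3718, p(29)=4565, p(30)=5604, p(31)=6842, p(32)=8349, p(33)=10143, p(34)=12310, p(35)=14883, p(36)=17977, p(37)=21637, p(38)=26015, p(39)=31185, p(40)=37338, p(41)=44583, p(42)=53174, p(43)=63261, p(44)=75175, p(45)=89134, p(46)=105558, p(47)=124754, p(48)=147273, p(49)=173525, p(50)=204226, p(51)=239943, p(52)=281589, p(53)=329931, p(54)=386155, p(55)=451276, p(56)=526823, p(57)=614154, p(58)=715220, p(59)=831820, p(60)=966467, p(61)=1121505, p(62)=1300156, p(63)=1505499, p(64)=1741630, p(65)=2012558.
Final step: p(66) = p(65) + p(64) - p(61) - p(59) + p(54) + p(51) - p(44) - p(40) + p(31) + p(26) - p(15) - p(9)
= 2012558 + 1741630 - 1121505 - 831820 + 386155 + 239943 - 75175 - 37338 + 6842 + 2436 - 176 - 30
= 2323520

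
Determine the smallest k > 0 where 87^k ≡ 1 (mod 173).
172

173 is prime, so ord(87) divides φ(173) = 172.
Divisors of 172: 1, 2, 4, 43, 86, 172.
Repeated squaring: 87^1 ≡ 87, 87^2 ≡ 130, 87^4 ≡ 119, 87^8 ≡ 148, 87^16 ≡ 106, 87^32 ≡ 164, 87^64 ≡ 81, 87^128 ≡ 160 (mod 173).
Test 87^d mod 173 for each divisor d in increasing order:
87^1 ≡ 87
87^2 ≡ 130
87^4 ≡ 119
87^43 = 87^32·87^8·87^2·87^1 ≡ 93
87^86 = 87^64·87^16·87^4·87^2 ≡ 172
87^172 = 87^128·87^32·87^8·87^4 ≡ 1  ← first divisor giving 1
The order is 172.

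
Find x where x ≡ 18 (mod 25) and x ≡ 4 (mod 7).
18

Using Chinese Remainder Theorem:
M = 25 × 7 = 175
M1 = 7, M2 = 25
y1 = 7^(-1) mod 25 = 18
y2 = 25^(-1) mod 7 = 2
x = (18×7×18 + 4×25×2) mod 175 = 18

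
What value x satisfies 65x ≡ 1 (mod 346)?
181

gcd(65, 346) = 1, so the inverse exists.
Extended Euclidean algorithm on (346, 65):
346 = 5 × 65 + 21  ⟹  21 = (1)·346 + (-5)·65
65 = 3 × 21 + 2  ⟹  2 = (-3)·346 + (16)·65
21 = 10 × 2 + 1  ⟹  1 = (31)·346 + (-165)·65
So (-165)·65 ≡ 1 (mod 346), i.e. 65^(-1) ≡ -165 ≡ 181 (mod 346).
Check: 65 × 181 = 11765 ≡ 1 (mod 346)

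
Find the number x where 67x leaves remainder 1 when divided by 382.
325

gcd(67, 382) = 1, so the inverse exists.
Extended Euclidean algorithm on (382, 67):
382 = 5 × 67 + 47  ⟹  47 = (1)·382 + (-5)·67
67 = 1 × 47 + 20  ⟹  20 = (-1)·382 + (6)·67
47 = 2 × 20 + 7  ⟹  7 = (3)·382 + (-17)·67
20 = 2 × 7 + 6  ⟹  6 = (-7)·382 + (40)·67
7 = 1 × 6 + 1  ⟹  1 = (10)·382 + (-57)·67
So (-57)·67 ≡ 1 (mod 382), i.e. 67^(-1) ≡ -57 ≡ 325 (mod 382).
Check: 67 × 325 = 21775 ≡ 1 (mod 382)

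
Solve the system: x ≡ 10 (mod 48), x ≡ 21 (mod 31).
1354

Using Chinese Remainder Theorem:
M = 48 × 31 = 1488
M1 = 31, M2 = 48
y1 = 31^(-1) mod 48 = 31
y2 = 48^(-1) mod 31 = 11
x = (10×31×31 + 21×48×11) mod 1488 = 1354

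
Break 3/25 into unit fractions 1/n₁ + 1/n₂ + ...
1/9 + 1/113 + 1/25425

Greedy algorithm:
3/25: ceiling(25/3) = 9, use 1/9
2/225: ceiling(225/2) = 113, use 1/113
1/25425: ceiling(25425/1) = 25425, use 1/25425
Result: 3/25 = 1/9 + 1/113 + 1/25425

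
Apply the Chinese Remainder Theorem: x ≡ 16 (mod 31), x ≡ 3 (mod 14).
171

Using Chinese Remainder Theorem:
M = 31 × 14 = 434
M1 = 14, M2 = 31
y1 = 14^(-1) mod 31 = 20
y2 = 31^(-1) mod 14 = 5
x = (16×14×20 + 3×31×5) mod 434 = 171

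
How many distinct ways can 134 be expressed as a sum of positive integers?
8149040695

p(n) counts ways to write n as a sum of positive integers (order ignored).
Euler's pentagonal recurrence: p(k) = p(k-1) + p(k-2) - p(k-5) - p(k-7) + p(k-12) + p(k-15) - ... (offsets j(3j∓1)/2, signs ++--, p(0)=1, p(<0)=0).
DP table for k = 0..133: p(0)=1, p(1)=1, p(2)=2, p(3)=3, p(4)=5, p(5)=7, p(6)=11, p(7)=15, p(8)=22, p(9)=30, p(10)=42, p(11)=56, p(12)=77, p(13)=101, p(14)=135, p(15)=176, p(16)=231, p(17)=297, p(18)=385, p(19)=490, p(20)=627, p(21)=792, p(22)=1002, p(23)=1255, p(24)=1575, p(25)=1958, p(26)=2436, p(27)=3010, p(28)=3718, p(29)=4565, p(30)=5604, p(31)=6842, p(32)=8349, p(33)=10143, p(34)=12310, p(35)=14883, p(36)=17977, p(37)=21637, p(38)=26015, p(39)=31185, p(40)=37338, p(41)=44583, p(42)=53174, p(43)=63261, p(44)=75175, p(45)=89134, p(46)=105558, p(47)=124754, p(48)=147273, p(49)=173525, p(50)=204226, p(51)=239943, p(52)=281589, p(53)=329931, p(54)=386155, p(55)=451276, p(56)=526823, p(57)=614154, p(58)=715220, p(59)=831820, p(60)=966467, p(61)=1121505, p(62)=1300156, p(63)=1505499, p(64)=1741630, p(65)=2012558, p(66)=2323520, p(67)=2679689, p(68)=3087735, p(69)=3554345, p(70)=4087968, p(71)=4697205, p(72)=5392783, p(73)=6185689, p(74)=7089500, p(75)=8118264, p(76)=9289091, p(77)=10619863, p(78)=12132164, p(79)=13848650, p(80)=15796476, p(81)=18004327, p(82)=20506255, p(83)=23338469, p(84)=26543660, p(85)=30167357, p(86)=34262962, p(87)=38887673, p(88)=44108109, p(89)=49995925, p(90)=56634173, p(91)=64112359, p(92)=72533807, p(93)=82010177, p(94)=92669720, p(95)=104651419, p(96)=118114304, p(97)=133230930, p(98)=150198136, p(99)=169229875, p(100)=190569292, p(101)=214481126, p(102)=241265379, p(103)=271248950, p(104)=304801365, p(105)=342325709, p(106)=384276336, p(107)=431149389, p(108)=483502844, p(109)=541946240, p(110)=607163746, p(111)=679903203, p(112)=761002156, p(113)=851376628, p(114)=952050665, p(115)=1064144451, p(116)=1188908248, p(117)=1327710076, p(118)=1482074143, p(119)=1653668665, p(120)=1844349560, p(121)=2056148051, p(122)=2291320912, p(123)=2552338241, p(124)=2841940500, p(125)=3163127352, p(126)=3519222692, p(127)=3913864295, p(128)=4351078600, p(129)=4835271870, p(130)=5371315400, p(131)=5964539504, p(132)=6620830889, p(133)=7346629512.
Final step: p(134) = p(133) + p(132) - p(129) - p(127) + p(122) + p(119) - p(112) - p(108) + p(99) + p(94) - p(83) - p(77) + p(64) + p(57) - p(42) - p(34) + p(17) + p(8)
= 7346629512 + 6620830889 - 4835271870 - 3913864295 + 2291320912 + 1653668665 - 761002156 - 483502844 + 169229875 + 92669720 - 23338469 - 10619863 + 1741630 + 614154 - 53174 - 12310 + 297 + 22
= 8149040695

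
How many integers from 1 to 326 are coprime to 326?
162

326 = 2 × 163
φ(n) = n × ∏(1 - 1/p) for each prime p dividing n
φ(326) = 326 × (1 - 1/2) × (1 - 1/163) = 162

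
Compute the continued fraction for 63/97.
[0; 1, 1, 1, 5, 1, 4]

Euclidean algorithm steps:
63 = 0 × 97 + 63
97 = 1 × 63 + 34
63 = 1 × 34 + 29
34 = 1 × 29 + 5
29 = 5 × 5 + 4
5 = 1 × 4 + 1
4 = 4 × 1 + 0
Continued fraction: [0; 1, 1, 1, 5, 1, 4]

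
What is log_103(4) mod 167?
28

Baby-step giant-step with step n = ⌈√167⌉ = 13.
Baby steps 103^j mod 167 (j:value) for j=0..12: 0:1, 1:103, 2:88, 3:46, 4:62, 5:40, 6:112, 7:13, 8:3, 9:142, 10:97, 11:138, 12:19.
Giant-step multiplier: 103^(-13) ≡ 103^(166-13) = 103^153 ≡ 135 (mod 167).
Giant steps γ_i = 4·135^i mod 167: γ_0=4, γ_1=39, γ_2=88 (in table at j=2).
x = i·n + j = 2·13 + 2 = 28.
Check: 103^28 ≡ 4 (mod 167).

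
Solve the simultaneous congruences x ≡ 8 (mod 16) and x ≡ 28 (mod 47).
216

Using Chinese Remainder Theorem:
M = 16 × 47 = 752
M1 = 47, M2 = 16
y1 = 47^(-1) mod 16 = 15
y2 = 16^(-1) mod 47 = 3
x = (8×47×15 + 28×16×3) mod 752 = 216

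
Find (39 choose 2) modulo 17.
10

Using Lucas' theorem:
Write n=39 and k=2 in base 17:
n in base 17: [2, 5]
k in base 17: [0, 2]
C(39,2) mod 17 = ∏ C(n_i, k_i) mod 17
Digit binomials (mod 17): C(2,0) = 1; C(5,2) = 10
Product: 1 × 10 = 10 ≡ 10 (mod 17)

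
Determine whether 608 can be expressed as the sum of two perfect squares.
Not possible

Factorization: 608 = 2^5 × 19
By Fermat: n is sum of two squares iff every prime p ≡ 3 (mod 4) appears to even power.
Prime(s) ≡ 3 (mod 4) with odd exponent: [(19, 1)]
Therefore 608 cannot be expressed as a² + b².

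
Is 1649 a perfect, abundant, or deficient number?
deficient

Proper divisors of 1649: sum = 1 + 17 + 97 = 115
Since 115 < 1649, 1649 is deficient.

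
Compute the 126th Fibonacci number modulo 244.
8

Matrix identity: Q^n = [[F_(n+1), F_n], [F_n, F_(n-1)]] with Q = [[1,1],[1,0]].
n = 126 = 1111110₂. Square-and-multiply, entries mod 244:
Q^1 = [[1,1],[1,0]]
Q^3 = (Q^1)²·Q = [[3,2],[2,1]]
Q^7 = (Q^3)²·Q = [[21,13],[13,8]]
Q^15 = (Q^7)²·Q = [[11,122],[122,133]]
Q^31 = (Q^15)²·Q = [[121,121],[121,0]]
Q^63 = (Q^31)²·Q = [[3,2],[2,1]]
Q^126 = (Q^63)² = [[13,8],[8,5]]
F_126 mod 244 = Q^126[0][1] = 8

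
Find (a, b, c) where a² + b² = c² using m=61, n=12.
(3577, 1464, 3865)

Euclid's formula: a = m² - n², b = 2mn, c = m² + n²
m = 61, n = 12
a = 61² - 12² = 3721 - 144 = 3577
b = 2 × 61 × 12 = 1464
c = 61² + 12² = 3721 + 144 = 3865
Verification: 3577² + 1464² = 12794929 + 2143296 = 14938225 = 3865² ✓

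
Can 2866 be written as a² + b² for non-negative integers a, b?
29² + 45² (a=29, b=45)

Factorization: 2866 = 2 × 1433
By Fermat: n is sum of two squares iff every prime p ≡ 3 (mod 4) appears to even power.
All primes ≡ 3 (mod 4) appear to even power.
Search a = 0, 1, 2, … for 2866 - a² a perfect square: first hit at a = 29: 2866 - 841 = 2025 = 45².
2866 = 29² + 45² = 841 + 2025 ✓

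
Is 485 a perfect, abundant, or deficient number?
deficient

Proper divisors of 485: sum = 1 + 5 + 97 = 103
Since 103 < 485, 485 is deficient.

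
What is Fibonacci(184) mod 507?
168

Matrix identity: Q^n = [[F_(n+1), F_n], [F_n, F_(n-1)]] with Q = [[1,1],[1,0]].
n = 184 = 10111000₂. Square-and-multiply, entries mod 507:
Q^1 = [[1,1],[1,0]]
Q^2 = (Q^1)² = [[2,1],[1,1]]
Q^5 = (Q^2)²·Q = [[8,5],[5,3]]
Q^11 = (Q^5)²·Q = [[144,89],[89,55]]
Q^23 = (Q^11)²·Q = [[231,265],[265,473]]
Q^46 = (Q^23)² = [[385,491],[491,401]]
Q^92 = (Q^46)² = [[437,99],[99,338]]
Q^184 = (Q^92)² = [[505,168],[168,337]]
F_184 mod 507 = Q^184[0][1] = 168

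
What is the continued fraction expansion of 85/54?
[1; 1, 1, 2, 1, 7]

Euclidean algorithm steps:
85 = 1 × 54 + 31
54 = 1 × 31 + 23
31 = 1 × 23 + 8
23 = 2 × 8 + 7
8 = 1 × 7 + 1
7 = 7 × 1 + 0
Continued fraction: [1; 1, 1, 2, 1, 7]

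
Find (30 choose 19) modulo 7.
0

Using Lucas' theorem:
Write n=30 and k=19 in base 7:
n in base 7: [4, 2]
k in base 7: [2, 5]
C(30,19) mod 7 = ∏ C(n_i, k_i) mod 7
Digit binomials (mod 7): C(4,2) = 6; C(2,5) = 0 (k_i > n_i)
Product: 6 × 0 = 0 ≡ 0 (mod 7)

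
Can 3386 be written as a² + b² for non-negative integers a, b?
19² + 55² (a=19, b=55)

Factorization: 3386 = 2 × 1693
By Fermat: n is sum of two squares iff every prime p ≡ 3 (mod 4) appears to even power.
All primes ≡ 3 (mod 4) appear to even power.
Search a = 0, 1, 2, … for 3386 - a² a perfect square: first hit at a = 19: 3386 - 361 = 3025 = 55².
3386 = 19² + 55² = 361 + 3025 ✓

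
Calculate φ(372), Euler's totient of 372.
120

372 = 2^2 × 3 × 31
φ(n) = n × ∏(1 - 1/p) for each prime p dividing n
φ(372) = 372 × (1 - 1/2) × (1 - 1/3) × (1 - 1/31) = 120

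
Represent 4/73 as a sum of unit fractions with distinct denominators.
1/19 + 1/463 + 1/321091 + 1/206198539471

Greedy algorithm:
4/73: ceiling(73/4) = 19, use 1/19
3/1387: ceiling(1387/3) = 463, use 1/463
2/642181: ceiling(642181/2) = 321091, use 1/321091
1/206198539471: ceiling(206198539471/1) = 206198539471, use 1/206198539471
Result: 4/73 = 1/19 + 1/463 + 1/321091 + 1/206198539471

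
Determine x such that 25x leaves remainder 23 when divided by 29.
x ≡ 16 (mod 29)

gcd(25, 29) = 1, which divides 23, so solutions exist.
Find 25^(-1) mod 29 by the extended Euclidean algorithm:
29 = 1 × 25 + 4  ⟹  4 = (1)·29 + (-1)·25
25 = 6 × 4 + 1  ⟹  1 = (-6)·29 + (7)·25
So (7)·25 ≡ 1 (mod 29), i.e. 25^(-1) ≡ 7 (mod 29).
x ≡ 7 × 23 = 161 ≡ 16 (mod 29).
Check: 25 × 16 = 400 ≡ 23 (mod 29).
Unique solution: x ≡ 16 (mod 29)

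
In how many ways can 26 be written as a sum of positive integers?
2436

p(n) counts ways to write n as a sum of positive integers (order ignored).
Euler's pentagonal recurrence: p(k) = p(k-1) + p(k-2) - p(k-5) - p(k-7) + p(k-12) + p(k-15) - ... (offsets j(3j∓1)/2, signs ++--, p(0)=1, p(<0)=0).
DP table for k = 0..25: p(0)=1, p(1)=1, p(2)=2, p(3)=3, p(4)=5, p(5)=7, p(6)=11, p(7)=15, p(8)=22, p(9)=30, p(10)=42, p(11)=56, p(12)=77, p(13)=101, p(14)=135, p(15)=176, p(16)=231, p(17)=297, p(18)=385, p(19)=490, p(20)=627, p(21)=792, p(22)=1002, p(23)=1255, p(24)=1575, p(25)=1958.
Final step: p(26) = p(25) + p(24) - p(21) - p(19) + p(14) + p(11) - p(4) - p(0)
= 1958 + 1575 - 792 - 490 + 135 + 56 - 5 - 1
= 2436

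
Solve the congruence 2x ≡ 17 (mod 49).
x ≡ 33 (mod 49)

gcd(2, 49) = 1, which divides 17, so solutions exist.
Find 2^(-1) mod 49 by the extended Euclidean algorithm:
49 = 24 × 2 + 1  ⟹  1 = (1)·49 + (-24)·2
So (-24)·2 ≡ 1 (mod 49), i.e. 2^(-1) ≡ -24 ≡ 25 (mod 49).
x ≡ 25 × 17 = 425 ≡ 33 (mod 49).
Check: 2 × 33 = 66 ≡ 17 (mod 49).
Unique solution: x ≡ 33 (mod 49)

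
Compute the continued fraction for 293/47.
[6; 4, 3, 1, 2]

Euclidean algorithm steps:
293 = 6 × 47 + 11
47 = 4 × 11 + 3
11 = 3 × 3 + 2
3 = 1 × 2 + 1
2 = 2 × 1 + 0
Continued fraction: [6; 4, 3, 1, 2]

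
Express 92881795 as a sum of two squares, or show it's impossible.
Not possible

Factorization: 92881795 = 5 × 17 × 103^3
By Fermat: n is sum of two squares iff every prime p ≡ 3 (mod 4) appears to even power.
Prime(s) ≡ 3 (mod 4) with odd exponent: [(103, 3)]
Therefore 92881795 cannot be expressed as a² + b².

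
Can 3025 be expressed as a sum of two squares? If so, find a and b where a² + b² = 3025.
0² + 55² (a=0, b=55)

Factorization: 3025 = 5^2 × 11^2
By Fermat: n is sum of two squares iff every prime p ≡ 3 (mod 4) appears to even power.
All primes ≡ 3 (mod 4) appear to even power.
Search a = 0, 1, 2, … for 3025 - a² a perfect square: first hit at a = 0: 3025 - 0 = 3025 = 55².
3025 = 0² + 55² = 0 + 3025 ✓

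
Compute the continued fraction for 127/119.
[1; 14, 1, 7]

Euclidean algorithm steps:
127 = 1 × 119 + 8
119 = 14 × 8 + 7
8 = 1 × 7 + 1
7 = 7 × 1 + 0
Continued fraction: [1; 14, 1, 7]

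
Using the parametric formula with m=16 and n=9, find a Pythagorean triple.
(175, 288, 337)

Euclid's formula: a = m² - n², b = 2mn, c = m² + n²
m = 16, n = 9
a = 16² - 9² = 256 - 81 = 175
b = 2 × 16 × 9 = 288
c = 16² + 9² = 256 + 81 = 337
Verification: 175² + 288² = 30625 + 82944 = 113569 = 337² ✓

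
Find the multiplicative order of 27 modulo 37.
6

37 is prime, so ord(27) divides φ(37) = 36.
Divisors of 36: 1, 2, 3, 4, 6, 9, 12, 18, 36.
Repeated squaring: 27^1 ≡ 27, 27^2 ≡ 26, 27^4 ≡ 10, 27^8 ≡ 26, 27^16 ≡ 10, 27^32 ≡ 26 (mod 37).
Test 27^d mod 37 for each divisor d in increasing order:
27^1 ≡ 27
27^2 ≡ 26
27^3 = 27^2·27^1 ≡ 36
27^4 ≡ 10
27^6 = 27^4·27^2 ≡ 1  ← first divisor giving 1
The order is 6.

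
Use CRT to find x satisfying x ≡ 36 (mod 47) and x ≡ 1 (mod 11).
177

Using Chinese Remainder Theorem:
M = 47 × 11 = 517
M1 = 11, M2 = 47
y1 = 11^(-1) mod 47 = 30
y2 = 47^(-1) mod 11 = 4
x = (36×11×30 + 1×47×4) mod 517 = 177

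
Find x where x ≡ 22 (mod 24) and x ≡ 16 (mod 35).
646

Using Chinese Remainder Theorem:
M = 24 × 35 = 840
M1 = 35, M2 = 24
y1 = 35^(-1) mod 24 = 11
y2 = 24^(-1) mod 35 = 19
x = (22×35×11 + 16×24×19) mod 840 = 646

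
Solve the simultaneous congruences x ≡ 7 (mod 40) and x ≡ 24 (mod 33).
1047

Using Chinese Remainder Theorem:
M = 40 × 33 = 1320
M1 = 33, M2 = 40
y1 = 33^(-1) mod 40 = 17
y2 = 40^(-1) mod 33 = 19
x = (7×33×17 + 24×40×19) mod 1320 = 1047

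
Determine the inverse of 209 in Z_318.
35

gcd(209, 318) = 1, so the inverse exists.
Extended Euclidean algorithm on (318, 209):
318 = 1 × 209 + 109  ⟹  109 = (1)·318 + (-1)·209
209 = 1 × 109 + 100  ⟹  100 = (-1)·318 + (2)·209
109 = 1 × 100 + 9  ⟹  9 = (2)·318 + (-3)·209
100 = 11 × 9 + 1  ⟹  1 = (-23)·318 + (35)·209
So (35)·209 ≡ 1 (mod 318), i.e. 209^(-1) ≡ 35 (mod 318).
Check: 209 × 35 = 7315 ≡ 1 (mod 318)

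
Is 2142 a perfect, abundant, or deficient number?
abundant

Proper divisors of 2142: sum = 1 + 2 + 3 + 6 + 7 + 9 + 14 + 17 + ... + 306 + 357 + 714 + 1071 (23 divisors) = 3474
Since 3474 > 2142, 2142 is abundant.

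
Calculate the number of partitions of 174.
397125074750

p(n) counts ways to write n as a sum of positive integers (order ignored).
Euler's pentagonal recurrence: p(k) = p(k-1) + p(k-2) - p(k-5) - p(k-7) + p(k-12) + p(k-15) - ... (offsets j(3j∓1)/2, signs ++--, p(0)=1, p(<0)=0).
DP table for k = 0..173: p(0)=1, p(1)=1, p(2)=2, p(3)=3, p(4)=5, p(5)=7, p(6)=11, p(7)=15, p(8)=22, p(9)=30, p(10)=42, p(11)=56, p(12)=77, p(13)=101, p(14)=135, p(15)=176, p(16)=231, p(17)=297, p(18)=385, p(19)=490, p(20)=627, p(21)=792, p(22)=1002, p(23)=1255, p(24)=1575, p(25)=1958, p(26)=2436, p(27)=3010, p(28)=3718, p(29)=4565, p(30)=5604, p(31)=6842, p(32)=8349, p(33)=10143, p(34)=12310, p(35)=14883, p(36)=17977, p(37)=21637, p(38)=26015, p(39)=31185, p(40)=37338, p(41)=44583, p(42)=53174, p(43)=63261, p(44)=75175, p(45)=89134, p(46)=105558, p(47)=124754, p(48)=147273, p(49)=173525, p(50)=204226, p(51)=239943, p(52)=281589, p(53)=329931, p(54)=386155, p(55)=451276, p(56)=526823, p(57)=614154, p(58)=715220, p(59)=831820, p(60)=966467, p(61)=1121505, p(62)=1300156, p(63)=1505499, p(64)=1741630, p(65)=2012558, p(66)=2323520, p(67)=2679689, p(68)=3087735, p(69)=3554345, p(70)=4087968, p(71)=4697205, p(72)=5392783, p(73)=6185689, p(74)=7089500, p(75)=8118264, p(76)=9289091, p(77)=10619863, p(78)=12132164, p(79)=13848650, p(80)=15796476, p(81)=18004327, p(82)=20506255, p(83)=23338469, p(84)=26543660, p(85)=30167357, p(86)=34262962, p(87)=38887673, p(88)=44108109, p(89)=49995925, p(90)=56634173, p(91)=64112359, p(92)=72533807, p(93)=82010177, p(94)=92669720, p(95)=104651419, p(96)=118114304, p(97)=133230930, p(98)=150198136, p(99)=169229875, p(100)=190569292, p(101)=214481126, p(102)=241265379, p(103)=271248950, p(104)=304801365, p(105)=342325709, p(106)=384276336, p(107)=431149389, p(108)=483502844, p(109)=541946240, p(110)=607163746, p(111)=679903203, p(112)=761002156, p(113)=851376628, p(114)=952050665, p(115)=1064144451, p(116)=1188908248, p(117)=1327710076, p(118)=1482074143, p(119)=1653668665, p(120)=1844349560, p(121)=2056148051, p(122)=2291320912, p(123)=2552338241, p(124)=2841940500, p(125)=3163127352, p(126)=3519222692, p(127)=3913864295, p(128)=4351078600, p(129)=4835271870, p(130)=5371315400, p(131)=5964539504, p(132)=6620830889, p(133)=7346629512, p(134)=8149040695, p(135)=9035836076, p(136)=10015581680, p(137)=11097645016, p(138)=12292341831, p(139)=13610949895, p(140)=15065878135, p(141)=16670689208, p(142)=18440293320, p(143)=20390982757, p(144)=22540654445, p(145)=24908858009, p(146)=27517052599, p(147)=30388671978, p(148)=33549419497, p(149)=37027355200, p(150)=40853235313, p(151)=45060624582, p(152)=49686288421, p(153)=54770336324, p(154)=60356673280, p(155)=66493182097, p(156)=73232243759, p(157)=80630964769, p(158)=88751778802, p(159)=97662728555, p(160)=107438159466, p(161)=118159068427, p(162)=129913904637, p(163)=142798995930, p(164)=156919475295, p(165)=172389800255, p(166)=189334822579, p(167)=207890420102, p(168)=228204732751, p(169)=250438925115, p(170)=274768617130, p(171)=301384802048, p(172)=330495499613, p(173)=362326859895.
Final step: p(174) = p(173) + p(172) - p(169) - p(167) + p(162) + p(159) - p(152) - p(148) + p(139) + p(134) - p(123) - p(117) + p(104) + p(97) - p(82) - p(74) + p(57) + p(48) - p(29) - p(19)
= 362326859895 + 330495499613 - 250438925115 - 207890420102 + 129913904637 + 97662728555 - 49686288421 - 33549419497 + 13610949895 + 8149040695 - 2552338241 - 1327710076 + 304801365 + 133230930 - 20506255 - 7089500 + 614154 + 147273 - 4565 - 490
= 397125074750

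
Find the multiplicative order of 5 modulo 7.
6

7 is prime, so ord(5) divides φ(7) = 6.
Divisors of 6: 1, 2, 3, 6.
Repeated squaring: 5^1 ≡ 5, 5^2 ≡ 4, 5^4 ≡ 2 (mod 7).
Test 5^d mod 7 for each divisor d in increasing order:
5^1 ≡ 5
5^2 ≡ 4
5^3 = 5^2·5^1 ≡ 6
5^6 = 5^4·5^2 ≡ 1  ← first divisor giving 1
The order is 6.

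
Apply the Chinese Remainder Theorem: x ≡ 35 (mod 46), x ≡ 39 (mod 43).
1415

Using Chinese Remainder Theorem:
M = 46 × 43 = 1978
M1 = 43, M2 = 46
y1 = 43^(-1) mod 46 = 15
y2 = 46^(-1) mod 43 = 29
x = (35×43×15 + 39×46×29) mod 1978 = 1415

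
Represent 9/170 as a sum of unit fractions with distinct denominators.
1/19 + 1/3230

Greedy algorithm:
9/170: ceiling(170/9) = 19, use 1/19
1/3230: ceiling(3230/1) = 3230, use 1/3230
Result: 9/170 = 1/19 + 1/3230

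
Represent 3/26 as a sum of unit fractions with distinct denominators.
1/9 + 1/234

Greedy algorithm:
3/26: ceiling(26/3) = 9, use 1/9
1/234: ceiling(234/1) = 234, use 1/234
Result: 3/26 = 1/9 + 1/234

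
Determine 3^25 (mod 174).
159

Repeated squaring. Binary of 25 = 11001.
3^1 ≡ 3 (mod 174); 3^2 ≡ 9 (mod 174); 3^4 ≡ 81 (mod 174); 3^8 ≡ 123 (mod 174); 3^16 ≡ 165 (mod 174)
3^25 = 3^1 × 3^8 × 3^16 ≡ 159 (mod 174)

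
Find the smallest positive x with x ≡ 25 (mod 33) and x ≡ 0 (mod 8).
256

Using Chinese Remainder Theorem:
M = 33 × 8 = 264
M1 = 8, M2 = 33
y1 = 8^(-1) mod 33 = 29
y2 = 33^(-1) mod 8 = 1
x = (25×8×29 + 0×33×1) mod 264 = 256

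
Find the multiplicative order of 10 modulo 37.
3

37 is prime, so ord(10) divides φ(37) = 36.
Divisors of 36: 1, 2, 3, 4, 6, 9, 12, 18, 36.
Repeated squaring: 10^1 ≡ 10, 10^2 ≡ 26, 10^4 ≡ 10, 10^8 ≡ 26, 10^16 ≡ 10, 10^32 ≡ 26 (mod 37).
Test 10^d mod 37 for each divisor d in increasing order:
10^1 ≡ 10
10^2 ≡ 26
10^3 = 10^2·10^1 ≡ 1  ← first divisor giving 1
The order is 3.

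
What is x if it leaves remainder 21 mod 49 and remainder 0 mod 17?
119

Using Chinese Remainder Theorem:
M = 49 × 17 = 833
M1 = 17, M2 = 49
y1 = 17^(-1) mod 49 = 26
y2 = 49^(-1) mod 17 = 8
x = (21×17×26 + 0×49×8) mod 833 = 119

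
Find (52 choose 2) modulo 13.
0

Using Lucas' theorem:
Write n=52 and k=2 in base 13:
n in base 13: [4, 0]
k in base 13: [0, 2]
C(52,2) mod 13 = ∏ C(n_i, k_i) mod 13
Digit binomials (mod 13): C(4,0) = 1; C(0,2) = 0 (k_i > n_i)
Product: 1 × 0 = 0 ≡ 0 (mod 13)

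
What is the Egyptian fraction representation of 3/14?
1/5 + 1/70

Greedy algorithm:
3/14: ceiling(14/3) = 5, use 1/5
1/70: ceiling(70/1) = 70, use 1/70
Result: 3/14 = 1/5 + 1/70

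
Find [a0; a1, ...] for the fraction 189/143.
[1; 3, 9, 5]

Euclidean algorithm steps:
189 = 1 × 143 + 46
143 = 3 × 46 + 5
46 = 9 × 5 + 1
5 = 5 × 1 + 0
Continued fraction: [1; 3, 9, 5]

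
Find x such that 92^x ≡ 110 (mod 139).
77

Baby-step giant-step with step n = ⌈√139⌉ = 12.
Baby steps 92^j mod 139 (j:value) for j=0..11: 0:1, 1:92, 2:124, 3:10, 4:86, 5:128, 6:100, 7:26, 8:29, 9:27, 10:121, 11:12.
Giant-step multiplier: 92^(-12) ≡ 92^(138-12) = 92^126 ≡ 52 (mod 139).
Giant steps γ_i = 110·52^i mod 139: γ_0=110, γ_1=21, γ_2=119, γ_3=72, γ_4=130, γ_5=88, γ_6=128 (in table at j=5).
x = i·n + j = 6·12 + 5 = 77.
Check: 92^77 ≡ 110 (mod 139).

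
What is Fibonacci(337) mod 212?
21

Matrix identity: Q^n = [[F_(n+1), F_n], [F_n, F_(n-1)]] with Q = [[1,1],[1,0]].
n = 337 = 101010001₂. Square-and-multiply, entries mod 212:
Q^1 = [[1,1],[1,0]]
Q^2 = (Q^1)² = [[2,1],[1,1]]
Q^5 = (Q^2)²·Q = [[8,5],[5,3]]
Q^10 = (Q^5)² = [[89,55],[55,34]]
Q^21 = (Q^10)²·Q = [[115,134],[134,193]]
Q^42 = (Q^21)² = [[17,144],[144,85]]
Q^84 = (Q^42)² = [[37,60],[60,189]]
Q^168 = (Q^84)² = [[93,204],[204,101]]
Q^337 = (Q^168)²·Q = [[165,21],[21,144]]
F_337 mod 212 = Q^337[0][1] = 21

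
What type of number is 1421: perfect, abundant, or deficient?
deficient

Proper divisors of 1421: sum = 1 + 7 + 29 + 49 + 203 = 289
Since 289 < 1421, 1421 is deficient.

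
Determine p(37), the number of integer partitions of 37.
21637

p(n) counts ways to write n as a sum of positive integers (order ignored).
Euler's pentagonal recurrence: p(k) = p(k-1) + p(k-2) - p(k-5) - p(k-7) + p(k-12) + p(k-15) - ... (offsets j(3j∓1)/2, signs ++--, p(0)=1, p(<0)=0).
DP table for k = 0..36: p(0)=1, p(1)=1, p(2)=2, p(3)=3, p(4)=5, p(5)=7, p(6)=11, p(7)=15, p(8)=22, p(9)=30, p(10)=42, p(11)=56, p(12)=77, p(13)=101, p(14)=135, p(15)=176, p(16)=231, p(17)=297, p(18)=385, p(19)=490, p(20)=627, p(21)=792, p(22)=1002, p(23)=1255, p(24)=1575, p(25)=1958, p(26)=2436, p(27)=3010, p(28)=3718, p(29)=4565, p(30)=5604, p(31)=6842, p(32)=8349, p(33)=10143, p(34)=12310, p(35)=14883, p(36)=17977.
Final step: p(37) = p(36) + p(35) - p(32) - p(30) + p(25) + p(22) - p(15) - p(11) + p(2)
= 17977 + 14883 - 8349 - 5604 + 1958 + 1002 - 176 - 56 + 2
= 21637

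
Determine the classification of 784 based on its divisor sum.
abundant

Proper divisors of 784: sum = 1 + 2 + 4 + 7 + 8 + 14 + 16 + 28 + 49 + 56 + 98 + 112 + 196 + 392 = 983
Since 983 > 784, 784 is abundant.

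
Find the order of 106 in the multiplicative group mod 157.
39

157 is prime, so ord(106) divides φ(157) = 156.
Divisors of 156: 1, 2, 3, 4, 6, 12, 13, 26, 39, 52, 78, 156.
Repeated squaring: 106^1 ≡ 106, 106^2 ≡ 89, 106^4 ≡ 71, 106^8 ≡ 17, 106^16 ≡ 132, 106^32 ≡ 154, 106^64 ≡ 9, 106^128 ≡ 81 (mod 157).
Test 106^d mod 157 for each divisor d in increasing order:
106^1 ≡ 106
106^2 ≡ 89
106^3 = 106^2·106^1 ≡ 14
106^4 ≡ 71
106^6 = 106^4·106^2 ≡ 39
106^12 = 106^8·106^4 ≡ 108
106^13 = 106^8·106^4·106^1 ≡ 144
106^26 = 106^16·106^8·106^2 ≡ 12
106^39 = 106^32·106^4·106^2·106^1 ≡ 1  ← first divisor giving 1
The order is 39.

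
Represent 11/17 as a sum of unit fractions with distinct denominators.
1/2 + 1/7 + 1/238

Greedy algorithm:
11/17: ceiling(17/11) = 2, use 1/2
5/34: ceiling(34/5) = 7, use 1/7
1/238: ceiling(238/1) = 238, use 1/238
Result: 11/17 = 1/2 + 1/7 + 1/238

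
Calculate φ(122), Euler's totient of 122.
60

122 = 2 × 61
φ(n) = n × ∏(1 - 1/p) for each prime p dividing n
φ(122) = 122 × (1 - 1/2) × (1 - 1/61) = 60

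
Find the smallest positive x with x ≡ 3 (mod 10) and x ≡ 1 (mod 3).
13

Using Chinese Remainder Theorem:
M = 10 × 3 = 30
M1 = 3, M2 = 10
y1 = 3^(-1) mod 10 = 7
y2 = 10^(-1) mod 3 = 1
x = (3×3×7 + 1×10×1) mod 30 = 13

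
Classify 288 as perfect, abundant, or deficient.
abundant

Proper divisors of 288: sum = 1 + 2 + 3 + 4 + 6 + 8 + 9 + 12 + ... + 48 + 72 + 96 + 144 (17 divisors) = 531
Since 531 > 288, 288 is abundant.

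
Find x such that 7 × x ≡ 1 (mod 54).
31

gcd(7, 54) = 1, so the inverse exists.
Extended Euclidean algorithm on (54, 7):
54 = 7 × 7 + 5  ⟹  5 = (1)·54 + (-7)·7
7 = 1 × 5 + 2  ⟹  2 = (-1)·54 + (8)·7
5 = 2 × 2 + 1  ⟹  1 = (3)·54 + (-23)·7
So (-23)·7 ≡ 1 (mod 54), i.e. 7^(-1) ≡ -23 ≡ 31 (mod 54).
Check: 7 × 31 = 217 ≡ 1 (mod 54)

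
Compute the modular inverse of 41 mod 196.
153

gcd(41, 196) = 1, so the inverse exists.
Extended Euclidean algorithm on (196, 41):
196 = 4 × 41 + 32  ⟹  32 = (1)·196 + (-4)·41
41 = 1 × 32 + 9  ⟹  9 = (-1)·196 + (5)·41
32 = 3 × 9 + 5  ⟹  5 = (4)·196 + (-19)·41
9 = 1 × 5 + 4  ⟹  4 = (-5)·196 + (24)·41
5 = 1 × 4 + 1  ⟹  1 = (9)·196 + (-43)·41
So (-43)·41 ≡ 1 (mod 196), i.e. 41^(-1) ≡ -43 ≡ 153 (mod 196).
Check: 41 × 153 = 6273 ≡ 1 (mod 196)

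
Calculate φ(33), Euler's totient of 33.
20

33 = 3 × 11
φ(n) = n × ∏(1 - 1/p) for each prime p dividing n
φ(33) = 33 × (1 - 1/3) × (1 - 1/11) = 20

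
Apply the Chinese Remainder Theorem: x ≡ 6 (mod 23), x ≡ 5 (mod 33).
236

Using Chinese Remainder Theorem:
M = 23 × 33 = 759
M1 = 33, M2 = 23
y1 = 33^(-1) mod 23 = 7
y2 = 23^(-1) mod 33 = 23
x = (6×33×7 + 5×23×23) mod 759 = 236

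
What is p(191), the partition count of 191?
1820701100652

p(n) counts ways to write n as a sum of positive integers (order ignored).
Euler's pentagonal recurrence: p(k) = p(k-1) + p(k-2) - p(k-5) - p(k-7) + p(k-12) + p(k-15) - ... (offsets j(3j∓1)/2, signs ++--, p(0)=1, p(<0)=0).
DP table for k = 0..190: p(0)=1, p(1)=1, p(2)=2, p(3)=3, p(4)=5, p(5)=7, p(6)=11, p(7)=15, p(8)=22, p(9)=30, p(10)=42, p(11)=56, p(12)=77, p(13)=101, p(14)=135, p(15)=176, p(16)=231, p(17)=297, p(18)=385, p(19)=490, p(20)=627, p(21)=792, p(22)=1002, p(23)=1255, p(24)=1575, p(25)=1958, p(26)=2436, p(27)=3010, p(28)=3718, p(29)=4565, p(30)=5604, p(31)=6842, p(32)=8349, p(33)=10143, p(34)=12310, p(35)=14883, p(36)=17977, p(37)=21637, p(38)=26015, p(39)=31185, p(40)=37338, p(41)=44583, p(42)=53174, p(43)=63261, p(44)=75175, p(45)=89134, p(46)=105558, p(47)=124754, p(48)=147273, p(49)=173525, p(50)=204226, p(51)=239943, p(52)=281589, p(53)=329931, p(54)=386155, p(55)=451276, p(56)=526823, p(57)=614154, p(58)=715220, p(59)=831820, p(60)=966467, p(61)=1121505, p(62)=1300156, p(63)=1505499, p(64)=1741630, p(65)=2012558, p(66)=2323520, p(67)=2679689, p(68)=3087735, p(69)=3554345, p(70)=4087968, p(71)=4697205, p(72)=5392783, p(73)=6185689, p(74)=7089500, p(75)=8118264, p(76)=9289091, p(77)=10619863, p(78)=12132164, p(79)=13848650, p(80)=15796476, p(81)=18004327, p(82)=20506255, p(83)=23338469, p(84)=26543660, p(85)=30167357, p(86)=34262962, p(87)=38887673, p(88)=44108109, p(89)=49995925, p(90)=56634173, p(91)=64112359, p(92)=72533807, p(93)=82010177, p(94)=92669720, p(95)=104651419, p(96)=118114304, p(97)=133230930, p(98)=150198136, p(99)=169229875, p(100)=190569292, p(101)=214481126, p(102)=241265379, p(103)=271248950, p(104)=304801365, p(105)=342325709, p(106)=384276336, p(107)=431149389, p(108)=483502844, p(109)=541946240, p(110)=607163746, p(111)=679903203, p(112)=761002156, p(113)=851376628, p(114)=952050665, p(115)=1064144451, p(116)=1188908248, p(117)=1327710076, p(118)=1482074143, p(119)=1653668665, p(120)=1844349560, p(121)=2056148051, p(122)=2291320912, p(123)=2552338241, p(124)=2841940500, p(125)=3163127352, p(126)=3519222692, p(127)=3913864295, p(128)=4351078600, p(129)=4835271870, p(130)=5371315400, p(131)=5964539504, p(132)=6620830889, p(133)=7346629512, p(134)=8149040695, p(135)=9035836076, p(136)=10015581680, p(137)=11097645016, p(138)=12292341831, p(139)=13610949895, p(140)=15065878135, p(141)=16670689208, p(142)=18440293320, p(143)=20390982757, p(144)=22540654445, p(145)=24908858009, p(146)=27517052599, p(147)=30388671978, p(148)=33549419497, p(149)=37027355200, p(150)=40853235313, p(151)=45060624582, p(152)=49686288421, p(153)=54770336324, p(154)=60356673280, p(155)=66493182097, p(156)=73232243759, p(157)=80630964769, p(158)=88751778802, p(159)=97662728555, p(160)=107438159466, p(161)=118159068427, p(162)=129913904637, p(163)=142798995930, p(164)=156919475295, p(165)=172389800255, p(166)=189334822579, p(167)=207890420102, p(168)=228204732751, p(169)=250438925115, p(170)=274768617130, p(171)=301384802048, p(172)=330495499613, p(173)=362326859895, p(174)=397125074750, p(175)=435157697830, p(176)=476715857290, p(177)=522115831195, p(178)=571701605655, p(179)=625846753120, p(180)=684957390936, p(181)=749474411781, p(182)=819876908323, p(183)=896684817527, p(184)=980462880430, p(185)=1071823774337, p(186)=1171432692373, p(187)=1280011042268, p(188)=1398341745571, p(189)=1527273599625, p(190)=1667727404093.
Final step: p(191) = p(190) + p(189) - p(186) - p(184) + p(179) + p(176) - p(169) - p(165) + p(156) + p(151) - p(140) - p(134) + p(121) + p(114) - p(99) - p(91) + p(74) + p(65) - p(46) - p(36) + p(15) + p(4)
= 1667727404093 + 1527273599625 - 1171432692373 - 980462880430 + 625846753120 + 476715857290 - 250438925115 - 172389800255 + 73232243759 + 45060624582 - 15065878135 - 8149040695 + 2056148051 + 952050665 - 169229875 - 64112359 + 7089500 + 2012558 - 105558 - 17977 + 176 + 5
= 1820701100652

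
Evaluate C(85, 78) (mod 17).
0

Using Lucas' theorem:
Write n=85 and k=78 in base 17:
n in base 17: [5, 0]
k in base 17: [4, 10]
C(85,78) mod 17 = ∏ C(n_i, k_i) mod 17
Digit binomials (mod 17): C(5,4) = 5; C(0,10) = 0 (k_i > n_i)
Product: 5 × 0 = 0 ≡ 0 (mod 17)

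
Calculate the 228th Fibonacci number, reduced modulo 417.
138

Matrix identity: Q^n = [[F_(n+1), F_n], [F_n, F_(n-1)]] with Q = [[1,1],[1,0]].
n = 228 = 11100100₂. Square-and-multiply, entries mod 417:
Q^1 = [[1,1],[1,0]]
Q^3 = (Q^1)²·Q = [[3,2],[2,1]]
Q^7 = (Q^3)²·Q = [[21,13],[13,8]]
Q^14 = (Q^7)² = [[193,377],[377,233]]
Q^28 = (Q^14)² = [[68,57],[57,11]]
Q^57 = (Q^28)²·Q = [[283,367],[367,333]]
Q^114 = (Q^57)² = [[23,58],[58,382]]
Q^228 = (Q^114)² = [[140,138],[138,2]]
F_228 mod 417 = Q^228[0][1] = 138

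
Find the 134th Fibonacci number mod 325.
187

Matrix identity: Q^n = [[F_(n+1), F_n], [F_n, F_(n-1)]] with Q = [[1,1],[1,0]].
n = 134 = 10000110₂. Square-and-multiply, entries mod 325:
Q^1 = [[1,1],[1,0]]
Q^2 = (Q^1)² = [[2,1],[1,1]]
Q^4 = (Q^2)² = [[5,3],[3,2]]
Q^8 = (Q^4)² = [[34,21],[21,13]]
Q^16 = (Q^8)² = [[297,12],[12,285]]
Q^33 = (Q^16)²·Q = [[112,278],[278,159]]
Q^67 = (Q^33)²·Q = [[66,128],[128,263]]
Q^134 = (Q^67)² = [[265,187],[187,78]]
F_134 mod 325 = Q^134[0][1] = 187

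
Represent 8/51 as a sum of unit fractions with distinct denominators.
1/7 + 1/72 + 1/8568

Greedy algorithm:
8/51: ceiling(51/8) = 7, use 1/7
5/357: ceiling(357/5) = 72, use 1/72
1/8568: ceiling(8568/1) = 8568, use 1/8568
Result: 8/51 = 1/7 + 1/72 + 1/8568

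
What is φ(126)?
36

126 = 2 × 3^2 × 7
φ(n) = n × ∏(1 - 1/p) for each prime p dividing n
φ(126) = 126 × (1 - 1/2) × (1 - 1/3) × (1 - 1/7) = 36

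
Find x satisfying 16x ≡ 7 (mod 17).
x ≡ 10 (mod 17)

gcd(16, 17) = 1, which divides 7, so solutions exist.
Find 16^(-1) mod 17 by the extended Euclidean algorithm:
17 = 1 × 16 + 1  ⟹  1 = (1)·17 + (-1)·16
So (-1)·16 ≡ 1 (mod 17), i.e. 16^(-1) ≡ -1 ≡ 16 (mod 17).
x ≡ 16 × 7 = 112 ≡ 10 (mod 17).
Check: 16 × 10 = 160 ≡ 7 (mod 17).
Unique solution: x ≡ 10 (mod 17)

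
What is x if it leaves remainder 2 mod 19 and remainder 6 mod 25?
306

Using Chinese Remainder Theorem:
M = 19 × 25 = 475
M1 = 25, M2 = 19
y1 = 25^(-1) mod 19 = 16
y2 = 19^(-1) mod 25 = 4
x = (2×25×16 + 6×19×4) mod 475 = 306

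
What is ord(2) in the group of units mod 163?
162

163 is prime, so ord(2) divides φ(163) = 162.
Divisors of 162: 1, 2, 3, 6, 9, 18, 27, 54, 81, 162.
Repeated squaring: 2^1 ≡ 2, 2^2 ≡ 4, 2^4 ≡ 16, 2^8 ≡ 93, 2^16 ≡ 10, 2^32 ≡ 100, 2^64 ≡ 57, 2^128 ≡ 152 (mod 163).
Test 2^d mod 163 for each divisor d in increasing order:
2^1 ≡ 2
2^2 ≡ 4
2^3 = 2^2·2^1 ≡ 8
2^6 = 2^4·2^2 ≡ 64
2^9 = 2^8·2^1 ≡ 23
2^18 = 2^16·2^2 ≡ 40
2^27 = 2^16·2^8·2^2·2^1 ≡ 105
2^54 = 2^32·2^16·2^4·2^2 ≡ 104
2^81 = 2^64·2^16·2^1 ≡ 162
2^162 = 2^128·2^32·2^2 ≡ 1  ← first divisor giving 1
The order is 162.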